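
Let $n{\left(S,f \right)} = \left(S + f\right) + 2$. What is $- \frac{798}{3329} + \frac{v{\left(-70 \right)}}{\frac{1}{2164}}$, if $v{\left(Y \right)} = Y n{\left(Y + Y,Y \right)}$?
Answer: $\frac{104889598562}{3329} \approx 3.1508 \cdot 10^{7}$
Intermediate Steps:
$n{\left(S,f \right)} = 2 + S + f$
$v{\left(Y \right)} = Y \left(2 + 3 Y\right)$ ($v{\left(Y \right)} = Y \left(2 + \left(Y + Y\right) + Y\right) = Y \left(2 + 2 Y + Y\right) = Y \left(2 + 3 Y\right)$)
$- \frac{798}{3329} + \frac{v{\left(-70 \right)}}{\frac{1}{2164}} = - \frac{798}{3329} + \frac{\left(-70\right) \left(2 + 3 \left(-70\right)\right)}{\frac{1}{2164}} = \left(-798\right) \frac{1}{3329} + - 70 \left(2 - 210\right) \frac{1}{\frac{1}{2164}} = - \frac{798}{3329} + \left(-70\right) \left(-208\right) 2164 = - \frac{798}{3329} + 14560 \cdot 2164 = - \frac{798}{3329} + 31507840 = \frac{104889598562}{3329}$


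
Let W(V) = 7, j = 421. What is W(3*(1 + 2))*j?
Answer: 2947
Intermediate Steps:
W(3*(1 + 2))*j = 7*421 = 2947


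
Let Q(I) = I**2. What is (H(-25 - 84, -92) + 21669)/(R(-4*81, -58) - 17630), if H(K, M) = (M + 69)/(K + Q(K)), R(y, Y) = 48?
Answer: -255087445/206975304 ≈ -1.2325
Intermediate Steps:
H(K, M) = (69 + M)/(K + K**2) (H(K, M) = (M + 69)/(K + K**2) = (69 + M)/(K + K**2))
(H(-25 - 84, -92) + 21669)/(R(-4*81, -58) - 17630) = ((69 - 92)/((-25 - 84)*(1 + (-25 - 84))) + 21669)/(48 - 17630) = (-23/(-109*(1 - 109)) + 21669)/(-17582) = (-1/109*(-23)/(-108) + 21669)*(-1/17582) = (-1/109*(-1/108)*(-23) + 21669)*(-1/17582) = (-23/11772 + 21669)*(-1/17582) = (255087445/11772)*(-1/17582) = -255087445/206975304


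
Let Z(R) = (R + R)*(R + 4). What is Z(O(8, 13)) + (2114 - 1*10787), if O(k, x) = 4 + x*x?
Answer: 52569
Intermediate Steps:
O(k, x) = 4 + x²
Z(R) = 2*R*(4 + R) (Z(R) = (2*R)*(4 + R) = 2*R*(4 + R))
Z(O(8, 13)) + (2114 - 1*10787) = 2*(4 + 13²)*(4 + (4 + 13²)) + (2114 - 1*10787) = 2*(4 + 169)*(4 + (4 + 169)) + (2114 - 10787) = 2*173*(4 + 173) - 8673 = 2*173*177 - 8673 = 61242 - 8673 = 52569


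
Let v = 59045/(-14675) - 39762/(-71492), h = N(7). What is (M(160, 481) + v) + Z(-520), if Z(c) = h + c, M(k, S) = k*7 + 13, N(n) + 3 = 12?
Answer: 64893051441/104914510 ≈ 618.53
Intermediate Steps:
N(n) = 9 (N(n) = -3 + 12 = 9)
h = 9
M(k, S) = 13 + 7*k (M(k, S) = 7*k + 13 = 13 + 7*k)
v = -363773779/104914510 (v = 59045*(-1/14675) - 39762*(-1/71492) = -11809/2935 + 19881/35746 = -363773779/104914510 ≈ -3.4673)
Z(c) = 9 + c
(M(160, 481) + v) + Z(-520) = ((13 + 7*160) - 363773779/104914510) + (9 - 520) = ((13 + 1120) - 363773779/104914510) - 511 = (1133 - 363773779/104914510) - 511 = 118504366051/104914510 - 511 = 64893051441/104914510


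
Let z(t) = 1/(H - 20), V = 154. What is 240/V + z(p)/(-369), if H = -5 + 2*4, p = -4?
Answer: 752837/483021 ≈ 1.5586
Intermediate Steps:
H = 3 (H = -5 + 8 = 3)
z(t) = -1/17 (z(t) = 1/(3 - 20) = 1/(-17) = -1/17)
240/V + z(p)/(-369) = 240/154 - 1/17/(-369) = 240*(1/154) - 1/17*(-1/369) = 120/77 + 1/6273 = 752837/483021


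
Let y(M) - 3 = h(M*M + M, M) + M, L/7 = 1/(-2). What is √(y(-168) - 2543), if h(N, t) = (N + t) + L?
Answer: √100706/2 ≈ 158.67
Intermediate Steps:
L = -7/2 (L = 7/(-2) = 7*(-½) = -7/2 ≈ -3.5000)
h(N, t) = -7/2 + N + t (h(N, t) = (N + t) - 7/2 = -7/2 + N + t)
y(M) = -½ + M² + 3*M (y(M) = 3 + ((-7/2 + (M*M + M) + M) + M) = 3 + ((-7/2 + (M² + M) + M) + M) = 3 + ((-7/2 + (M + M²) + M) + M) = 3 + ((-7/2 + M² + 2*M) + M) = 3 + (-7/2 + M² + 3*M) = -½ + M² + 3*M)
√(y(-168) - 2543) = √((-½ + (-168)² + 3*(-168)) - 2543) = √((-½ + 28224 - 504) - 2543) = √(55439/2 - 2543) = √(50353/2) = √100706/2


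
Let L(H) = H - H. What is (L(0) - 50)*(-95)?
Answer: 4750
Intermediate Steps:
L(H) = 0
(L(0) - 50)*(-95) = (0 - 50)*(-95) = -50*(-95) = 4750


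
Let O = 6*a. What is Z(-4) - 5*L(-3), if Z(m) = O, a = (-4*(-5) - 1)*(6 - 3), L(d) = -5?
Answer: 367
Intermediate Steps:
a = 57 (a = (20 - 1)*3 = 19*3 = 57)
O = 342 (O = 6*57 = 342)
Z(m) = 342
Z(-4) - 5*L(-3) = 342 - 5*(-5) = 342 + 25 = 367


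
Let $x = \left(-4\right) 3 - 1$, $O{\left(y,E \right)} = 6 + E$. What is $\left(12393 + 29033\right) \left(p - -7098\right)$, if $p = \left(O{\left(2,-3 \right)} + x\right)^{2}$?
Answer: $298184348$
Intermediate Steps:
$x = -13$ ($x = -12 - 1 = -13$)
$p = 100$ ($p = \left(\left(6 - 3\right) - 13\right)^{2} = \left(3 - 13\right)^{2} = \left(-10\right)^{2} = 100$)
$\left(12393 + 29033\right) \left(p - -7098\right) = \left(12393 + 29033\right) \left(100 - -7098\right) = 41426 \left(100 + 7098\right) = 41426 \cdot 7198 = 298184348$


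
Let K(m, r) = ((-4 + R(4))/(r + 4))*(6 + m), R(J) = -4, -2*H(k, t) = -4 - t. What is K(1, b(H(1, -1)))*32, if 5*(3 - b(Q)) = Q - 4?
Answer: -3584/15 ≈ -238.93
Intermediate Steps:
H(k, t) = 2 + t/2 (H(k, t) = -(-4 - t)/2 = 2 + t/2)
b(Q) = 19/5 - Q/5 (b(Q) = 3 - (Q - 4)/5 = 3 - (-4 + Q)/5 = 3 + (⅘ - Q/5) = 19/5 - Q/5)
K(m, r) = -8*(6 + m)/(4 + r) (K(m, r) = ((-4 - 4)/(r + 4))*(6 + m) = (-8/(4 + r))*(6 + m) = -8*(6 + m)/(4 + r))
K(1, b(H(1, -1)))*32 = (8*(-6 - 1*1)/(4 + (19/5 - (2 + (½)*(-1))/5)))*32 = (8*(-6 - 1)/(4 + (19/5 - (2 - ½)/5)))*32 = (8*(-7)/(4 + (19/5 - ⅕*3/2)))*32 = (8*(-7)/(4 + (19/5 - 3/10)))*32 = (8*(-7)/(4 + 7/2))*32 = (8*(-7)/(15/2))*32 = (8*(2/15)*(-7))*32 = -112/15*32 = -3584/15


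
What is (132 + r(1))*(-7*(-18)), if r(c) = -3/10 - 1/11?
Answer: 912051/55 ≈ 16583.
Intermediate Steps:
r(c) = -43/110 (r(c) = -3*1/10 - 1*1/11 = -3/10 - 1/11 = -43/110)
(132 + r(1))*(-7*(-18)) = (132 - 43/110)*(-7*(-18)) = (14477/110)*126 = 912051/55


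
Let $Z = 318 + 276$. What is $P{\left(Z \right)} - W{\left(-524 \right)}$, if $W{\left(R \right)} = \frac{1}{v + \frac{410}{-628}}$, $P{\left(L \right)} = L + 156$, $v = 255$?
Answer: $\frac{59898436}{79865} \approx 750.0$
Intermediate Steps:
$Z = 594$
$P{\left(L \right)} = 156 + L$
$W{\left(R \right)} = \frac{314}{79865}$ ($W{\left(R \right)} = \frac{1}{255 + \frac{410}{-628}} = \frac{1}{255 + 410 \left(- \frac{1}{628}\right)} = \frac{1}{255 - \frac{205}{314}} = \frac{1}{\frac{79865}{314}} = \frac{314}{79865}$)
$P{\left(Z \right)} - W{\left(-524 \right)} = \left(156 + 594\right) - \frac{314}{79865} = 750 - \frac{314}{79865} = \frac{59898436}{79865}$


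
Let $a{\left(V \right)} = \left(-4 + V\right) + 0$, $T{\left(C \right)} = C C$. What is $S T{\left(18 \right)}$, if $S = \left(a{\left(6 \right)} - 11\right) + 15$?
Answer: $1944$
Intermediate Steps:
$T{\left(C \right)} = C^{2}$
$a{\left(V \right)} = -4 + V$
$S = 6$ ($S = \left(\left(-4 + 6\right) - 11\right) + 15 = \left(2 + \left(-17 + 6\right)\right) + 15 = \left(2 - 11\right) + 15 = -9 + 15 = 6$)
$S T{\left(18 \right)} = 6 \cdot 18^{2} = 6 \cdot 324 = 1944$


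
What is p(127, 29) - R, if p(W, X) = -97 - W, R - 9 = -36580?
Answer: 36347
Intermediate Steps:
R = -36571 (R = 9 - 36580 = -36571)
p(127, 29) - R = (-97 - 1*127) - 1*(-36571) = (-97 - 127) + 36571 = -224 + 36571 = 36347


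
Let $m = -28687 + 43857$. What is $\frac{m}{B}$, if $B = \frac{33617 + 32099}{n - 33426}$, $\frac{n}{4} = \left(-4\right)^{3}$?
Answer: $- \frac{127738985}{16429} \approx -7775.2$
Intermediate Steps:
$n = -256$ ($n = 4 \left(-4\right)^{3} = 4 \left(-64\right) = -256$)
$m = 15170$
$B = - \frac{32858}{16841}$ ($B = \frac{33617 + 32099}{-256 - 33426} = \frac{65716}{-33682} = 65716 \left(- \frac{1}{33682}\right) = - \frac{32858}{16841} \approx -1.9511$)
$\frac{m}{B} = \frac{15170}{- \frac{32858}{16841}} = 15170 \left(- \frac{16841}{32858}\right) = - \frac{127738985}{16429}$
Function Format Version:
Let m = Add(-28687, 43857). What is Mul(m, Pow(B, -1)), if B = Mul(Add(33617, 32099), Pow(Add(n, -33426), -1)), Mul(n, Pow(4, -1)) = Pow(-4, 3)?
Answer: Rational(-127738985, 16429) ≈ -7775.2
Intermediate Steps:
n = -256 (n = Mul(4, Pow(-4, 3)) = Mul(4, -64) = -256)
m = 15170
B = Rational(-32858, 16841) (B = Mul(Add(33617, 32099), Pow(Add(-256, -33426), -1)) = Mul(65716, Pow(-33682, -1)) = Mul(65716, Rational(-1, 33682)) = Rational(-32858, 16841) ≈ -1.9511)
Mul(m, Pow(B, -1)) = Mul(15170, Pow(Rational(-32858, 16841), -1)) = Mul(15170, Rational(-16841, 32858)) = Rational(-127738985, 16429)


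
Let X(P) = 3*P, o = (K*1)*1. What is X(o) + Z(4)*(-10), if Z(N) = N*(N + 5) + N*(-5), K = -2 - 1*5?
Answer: -181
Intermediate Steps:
K = -7 (K = -2 - 5 = -7)
o = -7 (o = -7*1*1 = -7*1 = -7)
Z(N) = -5*N + N*(5 + N) (Z(N) = N*(5 + N) - 5*N = -5*N + N*(5 + N))
X(o) + Z(4)*(-10) = 3*(-7) + 4²*(-10) = -21 + 16*(-10) = -21 - 160 = -181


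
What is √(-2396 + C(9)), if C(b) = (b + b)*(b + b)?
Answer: 2*I*√518 ≈ 45.519*I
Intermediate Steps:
C(b) = 4*b² (C(b) = (2*b)*(2*b) = 4*b²)
√(-2396 + C(9)) = √(-2396 + 4*9²) = √(-2396 + 4*81) = √(-2396 + 324) = √(-2072) = 2*I*√518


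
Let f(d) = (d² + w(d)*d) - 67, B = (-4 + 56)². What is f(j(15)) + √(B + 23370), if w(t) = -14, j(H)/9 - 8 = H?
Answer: 39884 + √26074 ≈ 40046.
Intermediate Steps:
B = 2704 (B = 52² = 2704)
j(H) = 72 + 9*H
f(d) = -67 + d² - 14*d (f(d) = (d² - 14*d) - 67 = -67 + d² - 14*d)
f(j(15)) + √(B + 23370) = (-67 + (72 + 9*15)² - 14*(72 + 9*15)) + √(2704 + 23370) = (-67 + (72 + 135)² - 14*(72 + 135)) + √26074 = (-67 + 207² - 14*207) + √26074 = (-67 + 42849 - 2898) + √26074 = 39884 + √26074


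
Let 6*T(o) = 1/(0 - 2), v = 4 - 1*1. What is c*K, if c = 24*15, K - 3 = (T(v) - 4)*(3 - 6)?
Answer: 5490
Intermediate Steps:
v = 3 (v = 4 - 1 = 3)
T(o) = -1/12 (T(o) = 1/(6*(0 - 2)) = (⅙)/(-2) = (⅙)*(-½) = -1/12)
K = 61/4 (K = 3 + (-1/12 - 4)*(3 - 6) = 3 - 49/12*(-3) = 3 + 49/4 = 61/4 ≈ 15.250)
c = 360
c*K = 360*(61/4) = 5490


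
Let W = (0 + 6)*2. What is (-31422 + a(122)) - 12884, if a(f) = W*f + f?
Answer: -42720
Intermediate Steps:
W = 12 (W = 6*2 = 12)
a(f) = 13*f (a(f) = 12*f + f = 13*f)
(-31422 + a(122)) - 12884 = (-31422 + 13*122) - 12884 = (-31422 + 1586) - 12884 = -29836 - 12884 = -42720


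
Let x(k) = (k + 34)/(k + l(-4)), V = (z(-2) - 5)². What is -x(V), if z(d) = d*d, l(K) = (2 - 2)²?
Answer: -35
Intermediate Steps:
l(K) = 0 (l(K) = 0² = 0)
z(d) = d²
V = 1 (V = ((-2)² - 5)² = (4 - 5)² = (-1)² = 1)
x(k) = (34 + k)/k (x(k) = (k + 34)/(k + 0) = (34 + k)/k)
-x(V) = -(34 + 1)/1 = -35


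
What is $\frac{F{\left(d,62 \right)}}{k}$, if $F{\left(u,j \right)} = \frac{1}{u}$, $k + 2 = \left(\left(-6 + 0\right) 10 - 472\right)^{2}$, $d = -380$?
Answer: $- \frac{1}{107548360} \approx -9.2981 \cdot 10^{-9}$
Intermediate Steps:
$k = 283022$ ($k = -2 + \left(\left(-6 + 0\right) 10 - 472\right)^{2} = -2 + \left(\left(-6\right) 10 - 472\right)^{2} = -2 + \left(-60 - 472\right)^{2} = -2 + \left(-532\right)^{2} = -2 + 283024 = 283022$)
$\frac{F{\left(d,62 \right)}}{k} = \frac{1}{\left(-380\right) 283022} = \left(- \frac{1}{380}\right) \frac{1}{283022} = - \frac{1}{107548360}$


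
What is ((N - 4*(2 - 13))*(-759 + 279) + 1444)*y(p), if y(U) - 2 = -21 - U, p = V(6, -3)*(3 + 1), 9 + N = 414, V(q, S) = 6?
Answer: 9205268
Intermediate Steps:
N = 405 (N = -9 + 414 = 405)
p = 24 (p = 6*(3 + 1) = 6*4 = 24)
y(U) = -19 - U (y(U) = 2 + (-21 - U) = -19 - U)
((N - 4*(2 - 13))*(-759 + 279) + 1444)*y(p) = ((405 - 4*(2 - 13))*(-759 + 279) + 1444)*(-19 - 1*24) = ((405 - 4*(-11))*(-480) + 1444)*(-19 - 24) = ((405 + 44)*(-480) + 1444)*(-43) = (449*(-480) + 1444)*(-43) = (-215520 + 1444)*(-43) = -214076*(-43) = 9205268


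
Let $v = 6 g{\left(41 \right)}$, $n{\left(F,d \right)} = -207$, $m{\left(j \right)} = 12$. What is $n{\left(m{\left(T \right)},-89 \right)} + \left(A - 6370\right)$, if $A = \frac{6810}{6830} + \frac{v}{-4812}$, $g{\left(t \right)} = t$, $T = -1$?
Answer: $- \frac{3602138823}{547766} \approx -6576.1$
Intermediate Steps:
$v = 246$ ($v = 6 \cdot 41 = 246$)
$A = \frac{518159}{547766}$ ($A = \frac{6810}{6830} + \frac{246}{-4812} = 6810 \cdot \frac{1}{6830} + 246 \left(- \frac{1}{4812}\right) = \frac{681}{683} - \frac{41}{802} = \frac{518159}{547766} \approx 0.94595$)
$n{\left(m{\left(T \right)},-89 \right)} + \left(A - 6370\right) = -207 + \left(\frac{518159}{547766} - 6370\right) = -207 - \frac{3488751261}{547766} = - \frac{3602138823}{547766}$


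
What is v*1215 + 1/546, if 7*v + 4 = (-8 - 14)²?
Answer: 45489601/546 ≈ 83314.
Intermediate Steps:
v = 480/7 (v = -4/7 + (-8 - 14)²/7 = -4/7 + (⅐)*(-22)² = -4/7 + (⅐)*484 = -4/7 + 484/7 = 480/7 ≈ 68.571)
v*1215 + 1/546 = (480/7)*1215 + 1/546 = 583200/7 + 1/546 = 45489601/546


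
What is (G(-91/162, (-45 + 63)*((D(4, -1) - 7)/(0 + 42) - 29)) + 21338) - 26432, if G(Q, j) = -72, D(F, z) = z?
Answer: -5166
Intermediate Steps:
(G(-91/162, (-45 + 63)*((D(4, -1) - 7)/(0 + 42) - 29)) + 21338) - 26432 = (-72 + 21338) - 26432 = 21266 - 26432 = -5166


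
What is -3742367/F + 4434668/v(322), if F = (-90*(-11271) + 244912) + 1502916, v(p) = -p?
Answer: -875051772557/63531014 ≈ -13774.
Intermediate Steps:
F = 2762218 (F = (1014390 + 244912) + 1502916 = 1259302 + 1502916 = 2762218)
-3742367/F + 4434668/v(322) = -3742367/2762218 + 4434668/((-1*322)) = -3742367*1/2762218 + 4434668/(-322) = -3742367/2762218 + 4434668*(-1/322) = -3742367/2762218 - 316762/23 = -875051772557/63531014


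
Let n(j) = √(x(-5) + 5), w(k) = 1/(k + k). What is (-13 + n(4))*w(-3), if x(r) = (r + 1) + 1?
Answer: 13/6 - √2/6 ≈ 1.9310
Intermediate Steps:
x(r) = 2 + r (x(r) = (1 + r) + 1 = 2 + r)
w(k) = 1/(2*k)
n(j) = √2 (n(j) = √((2 - 5) + 5) = √(-3 + 5) = √2)
(-13 + n(4))*w(-3) = (-13 + √2)*((½)/(-3)) = (-13 + √2)*((½)*(-⅓)) = (-13 + √2)*(-⅙) = 13/6 - √2/6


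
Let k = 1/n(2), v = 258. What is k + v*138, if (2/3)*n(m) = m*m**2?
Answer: 427249/12 ≈ 35604.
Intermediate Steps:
n(m) = 3*m**3/2 (n(m) = 3*(m*m**2)/2 = 3*m**3/2)
k = 1/12 (k = 1/((3/2)*2**3) = 1/((3/2)*8) = 1/12 ≈ 0.083333)
k + v*138 = 1/12 + 258*138 = 1/12 + 35604 = 427249/12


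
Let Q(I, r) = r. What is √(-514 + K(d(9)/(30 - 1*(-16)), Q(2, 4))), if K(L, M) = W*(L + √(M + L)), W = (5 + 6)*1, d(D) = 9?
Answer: √(-1083070 + 506*√8878)/46 ≈ 22.12*I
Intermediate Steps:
W = 11 (W = 11*1 = 11)
K(L, M) = 11*L + 11*√(L + M) (K(L, M) = 11*(L + √(M + L)) = 11*(L + √(L + M)) = 11*L + 11*√(L + M))
√(-514 + K(d(9)/(30 - 1*(-16)), Q(2, 4))) = √(-514 + (11*(9/(30 - 1*(-16))) + 11*√(9/(30 - 1*(-16)) + 4))) = √(-514 + (11*(9/(30 + 16)) + 11*√(9/(30 + 16) + 4))) = √(-514 + (11*(9/46) + 11*√(9/46 + 4))) = √(-514 + (99/46 + 11*√(193/46))) = √(-514 + (99/46 + 11*(√8878/46))) = √(-514 + (99/46 + 11*√8878/46)) = √(-23545/46 + 11*√8878/46)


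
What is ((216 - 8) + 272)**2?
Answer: 230400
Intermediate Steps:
((216 - 8) + 272)**2 = (208 + 272)**2 = 480**2 = 230400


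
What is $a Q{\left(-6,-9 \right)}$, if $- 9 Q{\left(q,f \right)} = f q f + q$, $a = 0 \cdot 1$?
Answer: $0$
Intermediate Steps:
$a = 0$
$Q{\left(q,f \right)} = - \frac{q}{9} - \frac{q f^{2}}{9}$ ($Q{\left(q,f \right)} = - \frac{f q f + q}{9} = - \frac{q f^{2} + q}{9} = - \frac{q + q f^{2}}{9} = - \frac{q}{9} - \frac{q f^{2}}{9}$)
$a Q{\left(-6,-9 \right)} = 0 \left(\left(- \frac{1}{9}\right) \left(-6\right) \left(1 + \left(-9\right)^{2}\right)\right) = 0 \left(\left(- \frac{1}{9}\right) \left(-6\right) \left(1 + 81\right)\right) = 0 \left(\left(- \frac{1}{9}\right) \left(-6\right) 82\right) = 0 \cdot \frac{164}{3} = 0$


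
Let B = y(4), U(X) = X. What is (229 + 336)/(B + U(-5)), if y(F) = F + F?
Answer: 565/3 ≈ 188.33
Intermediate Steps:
y(F) = 2*F
B = 8 (B = 2*4 = 8)
(229 + 336)/(B + U(-5)) = (229 + 336)/(8 - 5) = 565/3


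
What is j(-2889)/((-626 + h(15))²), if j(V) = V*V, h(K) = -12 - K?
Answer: 8346321/426409 ≈ 19.574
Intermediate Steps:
j(V) = V²
j(-2889)/((-626 + h(15))²) = (-2889)²/((-626 + (-12 - 1*15))²) = 8346321/((-626 + (-12 - 15))²) = 8346321/((-626 - 27)²) = 8346321/((-653)²) = 8346321/426409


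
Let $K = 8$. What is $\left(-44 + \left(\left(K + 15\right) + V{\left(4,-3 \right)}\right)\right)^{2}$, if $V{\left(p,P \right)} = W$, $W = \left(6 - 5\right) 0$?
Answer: $441$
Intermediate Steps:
$W = 0$ ($W = 1 \cdot 0 = 0$)
$V{\left(p,P \right)} = 0$
$\left(-44 + \left(\left(K + 15\right) + V{\left(4,-3 \right)}\right)\right)^{2} = \left(-44 + \left(\left(8 + 15\right) + 0\right)\right)^{2} = \left(-44 + \left(23 + 0\right)\right)^{2} = \left(-44 + 23\right)^{2} = \left(-21\right)^{2} = 441$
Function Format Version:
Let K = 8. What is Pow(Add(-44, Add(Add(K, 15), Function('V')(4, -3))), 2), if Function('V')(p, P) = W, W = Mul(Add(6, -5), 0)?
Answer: 441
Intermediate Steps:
W = 0 (W = Mul(1, 0) = 0)
Function('V')(p, P) = 0
Pow(Add(-44, Add(Add(K, 15), Function('V')(4, -3))), 2) = Pow(Add(-44, Add(Add(8, 15), 0)), 2) = Pow(Add(-44, Add(23, 0)), 2) = Pow(Add(-44, 23), 2) = Pow(-21, 2) = 441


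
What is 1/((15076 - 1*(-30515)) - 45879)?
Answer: -1/288 ≈ -0.0034722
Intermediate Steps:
1/((15076 - 1*(-30515)) - 45879) = 1/((15076 + 30515) - 45879) = 1/(45591 - 45879) = 1/(-288) = -1/288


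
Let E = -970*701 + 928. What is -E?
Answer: 679042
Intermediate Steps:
E = -679042 (E = -679970 + 928 = -679042)
-E = -1*(-679042) = 679042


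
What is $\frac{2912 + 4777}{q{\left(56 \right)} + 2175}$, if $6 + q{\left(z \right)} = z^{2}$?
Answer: $\frac{7689}{5305} \approx 1.4494$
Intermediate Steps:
$q{\left(z \right)} = -6 + z^{2}$
$\frac{2912 + 4777}{q{\left(56 \right)} + 2175} = \frac{2912 + 4777}{\left(-6 + 56^{2}\right) + 2175} = \frac{7689}{\left(-6 + 3136\right) + 2175} = \frac{7689}{3130 + 2175} = \frac{7689}{5305}$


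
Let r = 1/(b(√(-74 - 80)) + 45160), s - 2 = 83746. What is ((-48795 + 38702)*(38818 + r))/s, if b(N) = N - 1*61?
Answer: 10093*(-38818*√154 + 1750652983*I)/(83748*(√154 - 45099*I)) ≈ -4678.2 + 9.3132e-10*I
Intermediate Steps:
s = 83748 (s = 2 + 83746 = 83748)
b(N) = -61 + N (b(N) = N - 61 = -61 + N)
r = 1/(45099 + I*√154) (r = 1/((-61 + √(-74 - 80)) + 45160) = 1/((-61 + √(-154)) + 45160) = 1/((-61 + I*√154) + 45160) = 1/(45099 + I*√154) ≈ 2.2173e-5 - 6.1e-9*I)
((-48795 + 38702)*(38818 + r))/s = ((-48795 + 38702)*(38818 + (45099/2033919955 - I*√154/2033919955)))/83748 = -10093*(78952704858289/2033919955 - I*√154/2033919955)*(1/83748) = (-796869650134710877/2033919955 + 10093*I*√154/2033919955)*(1/83748) = -796869650134710877/170336728391340 + 10093*I*√154/170336728391340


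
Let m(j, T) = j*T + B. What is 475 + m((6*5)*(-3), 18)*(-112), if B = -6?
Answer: 182587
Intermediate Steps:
m(j, T) = -6 + T*j (m(j, T) = j*T - 6 = T*j - 6 = -6 + T*j)
475 + m((6*5)*(-3), 18)*(-112) = 475 + (-6 + 18*((6*5)*(-3)))*(-112) = 475 + (-6 + 18*(30*(-3)))*(-112) = 475 + (-6 + 18*(-90))*(-112) = 475 + (-6 - 1620)*(-112) = 475 - 1626*(-112) = 475 + 182112 = 182587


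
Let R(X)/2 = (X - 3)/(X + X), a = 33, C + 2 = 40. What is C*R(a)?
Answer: 380/11 ≈ 34.545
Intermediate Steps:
C = 38 (C = -2 + 40 = 38)
R(X) = (-3 + X)/X (R(X) = 2*((X - 3)/(X + X)) = 2*((-3 + X)/((2*X))) = 2*((-3 + X)*(1/(2*X))) = 2*((-3 + X)/(2*X)) = (-3 + X)/X)
C*R(a) = 38*((-3 + 33)/33) = 38*((1/33)*30) = 38*(10/11) = 380/11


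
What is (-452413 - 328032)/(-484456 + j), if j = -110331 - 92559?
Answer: 780445/687346 ≈ 1.1354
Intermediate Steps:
j = -202890
(-452413 - 328032)/(-484456 + j) = (-452413 - 328032)/(-484456 - 202890) = -780445/(-687346) = -780445*(-1/687346) = 780445/687346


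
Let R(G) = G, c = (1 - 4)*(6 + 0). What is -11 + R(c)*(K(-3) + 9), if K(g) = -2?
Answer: -137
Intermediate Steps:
c = -18 (c = -3*6 = -18)
-11 + R(c)*(K(-3) + 9) = -11 - 18*(-2 + 9) = -11 - 18*7 = -11 - 126 = -137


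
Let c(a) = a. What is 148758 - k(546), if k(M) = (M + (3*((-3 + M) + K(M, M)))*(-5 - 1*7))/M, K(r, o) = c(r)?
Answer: 13543421/91 ≈ 1.4883e+5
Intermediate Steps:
K(r, o) = r
k(M) = (108 - 71*M)/M (k(M) = (M + (3*((-3 + M) + M))*(-5 - 1*7))/M = (M + (3*(-3 + 2*M))*(-5 - 7))/M = (M + (-9 + 6*M)*(-12))/M = (M + (108 - 72*M))/M = (108 - 71*M)/M)
148758 - k(546) = 148758 - (-71 + 108/546) = 148758 - (-71 + 108*(1/546)) = 148758 - (-71 + 18/91) = 148758 - 1*(-6443/91) = 148758 + 6443/91 = 13543421/91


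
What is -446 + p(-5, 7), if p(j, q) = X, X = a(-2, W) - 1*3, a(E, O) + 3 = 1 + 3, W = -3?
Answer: -448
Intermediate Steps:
a(E, O) = 1 (a(E, O) = -3 + (1 + 3) = -3 + 4 = 1)
X = -2 (X = 1 - 1*3 = 1 - 3 = -2)
p(j, q) = -2
-446 + p(-5, 7) = -446 - 2 = -448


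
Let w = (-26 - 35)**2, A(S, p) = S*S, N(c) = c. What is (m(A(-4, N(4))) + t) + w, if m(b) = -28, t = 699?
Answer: 4392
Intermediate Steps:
A(S, p) = S**2
w = 3721 (w = (-61)**2 = 3721)
(m(A(-4, N(4))) + t) + w = (-28 + 699) + 3721 = 671 + 3721 = 4392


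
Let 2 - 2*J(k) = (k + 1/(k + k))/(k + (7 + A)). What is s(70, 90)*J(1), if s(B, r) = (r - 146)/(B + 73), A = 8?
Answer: -427/1144 ≈ -0.37325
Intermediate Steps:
s(B, r) = (-146 + r)/(73 + B)
J(k) = 1 - (k + 1/(2*k))/(2*(15 + k)) (J(k) = 1 - (k + 1/(k + k))/(2*(k + (7 + 8))) = 1 - (k + 1/(2*k))/(2*(k + 15)) = 1 - (k + 1/(2*k))/(2*(15 + k)))
s(70, 90)*J(1) = ((-146 + 90)/(73 + 70))*((¼)*(-1 + 2*1² + 60*1)/(1*(15 + 1))) = (-56/143)*((¼)*1*(-1 + 2*1 + 60)/16) = ((1/143)*(-56))*((¼)*1*(1/16)*(-1 + 2 + 60)) = -14*61/(143*16) = -56/143*61/64 = -427/1144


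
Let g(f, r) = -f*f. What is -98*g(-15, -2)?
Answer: 22050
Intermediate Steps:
g(f, r) = -f**2
-98*g(-15, -2) = -(-98)*(-15)**2 = -(-98)*225 = -98*(-225) = 22050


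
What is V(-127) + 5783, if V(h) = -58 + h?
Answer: 5598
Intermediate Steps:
V(-127) + 5783 = (-58 - 127) + 5783 = -185 + 5783 = 5598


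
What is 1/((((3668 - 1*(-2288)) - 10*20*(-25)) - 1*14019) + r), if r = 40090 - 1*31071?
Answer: 1/5956 ≈ 0.00016790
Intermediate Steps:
r = 9019 (r = 40090 - 31071 = 9019)
1/((((3668 - 1*(-2288)) - 10*20*(-25)) - 1*14019) + r) = 1/((((3668 - 1*(-2288)) - 10*20*(-25)) - 1*14019) + 9019) = 1/((((3668 + 2288) - 200*(-25)) - 14019) + 9019) = 1/(((5956 - 1*(-5000)) - 14019) + 9019) = 1/(((5956 + 5000) - 14019) + 9019) = 1/((10956 - 14019) + 9019) = 1/(-3063 + 9019) = 1/5956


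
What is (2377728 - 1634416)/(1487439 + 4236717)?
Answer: 185828/1431039 ≈ 0.12986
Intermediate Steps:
(2377728 - 1634416)/(1487439 + 4236717) = 743312/5724156 = 743312*(1/5724156) = 185828/1431039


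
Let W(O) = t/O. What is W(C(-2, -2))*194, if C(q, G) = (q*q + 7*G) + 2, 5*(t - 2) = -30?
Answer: 97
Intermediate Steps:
t = -4 (t = 2 + (⅕)*(-30) = 2 - 6 = -4)
C(q, G) = 2 + q² + 7*G (C(q, G) = (q² + 7*G) + 2 = 2 + q² + 7*G)
W(O) = -4/O
W(C(-2, -2))*194 = -4/(2 + (-2)² + 7*(-2))*194 = -4/(2 + 4 - 14)*194 = -4/(-8)*194 = -4*(-⅛)*194 = (½)*194 = 97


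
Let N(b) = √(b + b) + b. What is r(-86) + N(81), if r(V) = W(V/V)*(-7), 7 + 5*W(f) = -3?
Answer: 95 + 9*√2 ≈ 107.73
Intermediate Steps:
W(f) = -2 (W(f) = -7/5 + (⅕)*(-3) = -7/5 - ⅗ = -2)
r(V) = 14 (r(V) = -2*(-7) = 14)
N(b) = b + √2*√b (N(b) = √(2*b) + b = √2*√b + b = b + √2*√b)
r(-86) + N(81) = 14 + (81 + √2*√81) = 14 + (81 + √2*9) = 14 + (81 + 9*√2) = 95 + 9*√2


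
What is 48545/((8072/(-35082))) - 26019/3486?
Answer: -70679311437/334988 ≈ -2.1099e+5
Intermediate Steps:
48545/((8072/(-35082))) - 26019/3486 = 48545/((8072*(-1/35082))) - 26019*1/3486 = 48545/(-4036/17541) - 1239/166 = 48545*(-17541/4036) - 1239/166 = -851527845/4036 - 1239/166 = -70679311437/334988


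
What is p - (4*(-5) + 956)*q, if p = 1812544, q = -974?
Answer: 2724208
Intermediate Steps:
p - (4*(-5) + 956)*q = 1812544 - (4*(-5) + 956)*(-974) = 1812544 - (-20 + 956)*(-974) = 1812544 - 936*(-974) = 1812544 - 1*(-911664) = 1812544 + 911664 = 2724208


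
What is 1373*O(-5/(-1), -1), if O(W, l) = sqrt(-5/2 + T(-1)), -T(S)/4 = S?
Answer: 1373*sqrt(6)/2 ≈ 1681.6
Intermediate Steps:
T(S) = -4*S
O(W, l) = sqrt(6)/2 (O(W, l) = sqrt(-5/2 - 4*(-1)) = sqrt(-5*1/2 + 4) = sqrt(-5/2 + 4) = sqrt(3/2) = sqrt(6)/2)
1373*O(-5/(-1), -1) = 1373*(sqrt(6)/2) = 1373*sqrt(6)/2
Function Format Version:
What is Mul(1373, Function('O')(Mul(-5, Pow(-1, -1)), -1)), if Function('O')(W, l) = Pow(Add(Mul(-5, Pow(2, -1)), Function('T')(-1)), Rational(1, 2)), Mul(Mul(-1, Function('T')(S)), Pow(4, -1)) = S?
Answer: Mul(Rational(1373, 2), Pow(6, Rational(1, 2))) ≈ 1681.6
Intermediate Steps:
Function('T')(S) = Mul(-4, S)
Function('O')(W, l) = Mul(Rational(1, 2), Pow(6, Rational(1, 2))) (Function('O')(W, l) = Pow(Add(Mul(-5, Pow(2, -1)), Mul(-4, -1)), Rational(1, 2)) = Pow(Add(Mul(-5, Rational(1, 2)), 4), Rational(1, 2)) = Pow(Add(Rational(-5, 2), 4), Rational(1, 2)) = Pow(Rational(3, 2), Rational(1, 2)) = Mul(Rational(1, 2), Pow(6, Rational(1, 2))))
Mul(1373, Function('O')(Mul(-5, Pow(-1, -1)), -1)) = Mul(1373, Mul(Rational(1, 2), Pow(6, Rational(1, 2)))) = Mul(Rational(1373, 2), Pow(6, Rational(1, 2)))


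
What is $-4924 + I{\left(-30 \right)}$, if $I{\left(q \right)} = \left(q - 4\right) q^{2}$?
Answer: $-35524$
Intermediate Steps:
$I{\left(q \right)} = q^{2} \left(-4 + q\right)$ ($I{\left(q \right)} = \left(-4 + q\right) q^{2} = q^{2} \left(-4 + q\right)$)
$-4924 + I{\left(-30 \right)} = -4924 + \left(-30\right)^{2} \left(-4 - 30\right) = -4924 + 900 \left(-34\right) = -4924 - 30600 = -35524$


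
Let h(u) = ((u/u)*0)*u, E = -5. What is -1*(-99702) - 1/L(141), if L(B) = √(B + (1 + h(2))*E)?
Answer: 99702 - √34/68 ≈ 99702.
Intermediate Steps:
h(u) = 0 (h(u) = (1*0)*u = 0*u = 0)
L(B) = √(-5 + B) (L(B) = √(B + (1 + 0)*(-5)) = √(B + 1*(-5)) = √(B - 5) = √(-5 + B))
-1*(-99702) - 1/L(141) = -1*(-99702) - 1/(√(-5 + 141)) = 99702 - 1/(√136) = 99702 - 1/(2*√34) = 99702 - √34/68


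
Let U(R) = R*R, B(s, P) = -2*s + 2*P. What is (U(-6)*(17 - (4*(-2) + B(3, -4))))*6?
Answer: 8424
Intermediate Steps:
U(R) = R²
(U(-6)*(17 - (4*(-2) + B(3, -4))))*6 = ((-6)²*(17 - (4*(-2) + (-2*3 + 2*(-4)))))*6 = (36*(17 - (-8 + (-6 - 8))))*6 = (36*(17 - (-8 - 14)))*6 = (36*(17 - 1*(-22)))*6 = (36*(17 + 22))*6 = (36*39)*6 = 1404*6 = 8424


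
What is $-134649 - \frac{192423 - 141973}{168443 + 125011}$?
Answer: $- \frac{19756669048}{146727} \approx -1.3465 \cdot 10^{5}$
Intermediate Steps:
$-134649 - \frac{192423 - 141973}{168443 + 125011} = -134649 - \frac{50450}{293454} = -134649 - 50450 \cdot \frac{1}{293454} = -134649 - \frac{25225}{146727} = - \frac{19756669048}{146727}$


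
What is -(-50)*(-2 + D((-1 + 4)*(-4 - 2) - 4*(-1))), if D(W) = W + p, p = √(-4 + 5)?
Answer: -750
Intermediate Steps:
p = 1 (p = √1 = 1)
D(W) = 1 + W (D(W) = W + 1 = 1 + W)
-(-50)*(-2 + D((-1 + 4)*(-4 - 2) - 4*(-1))) = -(-50)*(-2 + (1 + ((-1 + 4)*(-4 - 2) - 4*(-1)))) = -(-50)*(-2 + (1 + (3*(-6) + 4))) = -(-50)*(-2 + (1 + (-18 + 4))) = -(-50)*(-2 + (1 - 14)) = -(-50)*(-2 - 13) = -(-50)*(-15) = -1*750 = -750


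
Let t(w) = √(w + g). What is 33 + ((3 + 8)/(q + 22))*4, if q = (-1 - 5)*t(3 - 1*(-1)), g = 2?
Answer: 2453/67 + 66*√6/67 ≈ 39.025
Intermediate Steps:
t(w) = √(2 + w) (t(w) = √(w + 2) = √(2 + w))
q = -6*√6 (q = (-1 - 5)*√(2 + (3 - 1*(-1))) = -6*√(2 + (3 + 1)) = -6*√(2 + 4) = -6*√6 ≈ -14.697)
33 + ((3 + 8)/(q + 22))*4 = 33 + ((3 + 8)/(-6*√6 + 22))*4 = 33 + (11/(22 - 6*√6))*4 = 33 + 44/(22 - 6*√6)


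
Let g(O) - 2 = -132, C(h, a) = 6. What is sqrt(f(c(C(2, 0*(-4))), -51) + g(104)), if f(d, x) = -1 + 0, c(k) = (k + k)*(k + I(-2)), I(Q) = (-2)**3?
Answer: I*sqrt(131) ≈ 11.446*I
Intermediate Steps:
I(Q) = -8
c(k) = 2*k*(-8 + k) (c(k) = (k + k)*(k - 8) = (2*k)*(-8 + k) = 2*k*(-8 + k))
g(O) = -130 (g(O) = 2 - 132 = -130)
f(d, x) = -1
sqrt(f(c(C(2, 0*(-4))), -51) + g(104)) = sqrt(-1 - 130) = sqrt(-131) = I*sqrt(131)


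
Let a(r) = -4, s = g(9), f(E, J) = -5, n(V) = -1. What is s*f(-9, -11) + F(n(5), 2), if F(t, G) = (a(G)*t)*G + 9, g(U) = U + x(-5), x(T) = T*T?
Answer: -153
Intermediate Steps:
x(T) = T**2
g(U) = 25 + U (g(U) = U + (-5)**2 = U + 25 = 25 + U)
s = 34 (s = 25 + 9 = 34)
F(t, G) = 9 - 4*G*t (F(t, G) = (-4*t)*G + 9 = -4*G*t + 9 = 9 - 4*G*t)
s*f(-9, -11) + F(n(5), 2) = 34*(-5) + (9 - 4*2*(-1)) = -170 + (9 + 8) = -170 + 17 = -153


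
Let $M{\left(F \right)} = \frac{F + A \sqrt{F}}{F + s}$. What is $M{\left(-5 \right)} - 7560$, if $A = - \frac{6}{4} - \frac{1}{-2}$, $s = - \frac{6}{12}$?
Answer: $- \frac{83150}{11} + \frac{2 i \sqrt{5}}{11} \approx -7559.1 + 0.40656 i$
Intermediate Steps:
$s = - \frac{1}{2}$ ($s = \left(-6\right) \frac{1}{12} = - \frac{1}{2} \approx -0.5$)
$A = -1$ ($A = \left(-6\right) \frac{1}{4} - - \frac{1}{2} = - \frac{3}{2} + \frac{1}{2} = -1$)
$M{\left(F \right)} = \frac{F - \sqrt{F}}{- \frac{1}{2} + F}$ ($M{\left(F \right)} = \frac{F - \sqrt{F}}{F - \frac{1}{2}} = \frac{F - \sqrt{F}}{- \frac{1}{2} + F}$)
$M{\left(-5 \right)} - 7560 = \frac{2 \left(-5 - \sqrt{-5}\right)}{-1 + 2 \left(-5\right)} - 7560 = \frac{2 \left(-5 - i \sqrt{5}\right)}{-1 - 10} - 7560 = \frac{2 \left(-5 - i \sqrt{5}\right)}{-11} - 7560 = 2 \left(- \frac{1}{11}\right) \left(-5 - i \sqrt{5}\right) - 7560 = \left(\frac{10}{11} + \frac{2 i \sqrt{5}}{11}\right) - 7560 = - \frac{83150}{11} + \frac{2 i \sqrt{5}}{11}$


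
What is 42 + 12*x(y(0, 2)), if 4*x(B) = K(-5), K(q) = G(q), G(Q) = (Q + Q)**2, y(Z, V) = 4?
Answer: 342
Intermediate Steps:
G(Q) = 4*Q**2 (G(Q) = (2*Q)**2 = 4*Q**2)
K(q) = 4*q**2
x(B) = 25 (x(B) = (4*(-5)**2)/4 = (4*25)/4 = (1/4)*100 = 25)
42 + 12*x(y(0, 2)) = 42 + 12*25 = 42 + 300 = 342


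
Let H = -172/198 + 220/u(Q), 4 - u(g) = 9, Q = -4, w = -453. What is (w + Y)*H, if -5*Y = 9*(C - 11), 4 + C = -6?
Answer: 3073864/165 ≈ 18629.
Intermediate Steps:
u(g) = -5 (u(g) = 4 - 1*9 = 4 - 9 = -5)
C = -10 (C = -4 - 6 = -10)
Y = 189/5 (Y = -9*(-10 - 11)/5 = -9*(-21)/5 = -⅕*(-189) = 189/5 ≈ 37.800)
H = -4442/99 (H = -172/198 + 220/(-5) = -172*1/198 + 220*(-⅕) = -86/99 - 44 = -4442/99 ≈ -44.869)
(w + Y)*H = (-453 + 189/5)*(-4442/99) = -2076/5*(-4442/99) = 3073864/165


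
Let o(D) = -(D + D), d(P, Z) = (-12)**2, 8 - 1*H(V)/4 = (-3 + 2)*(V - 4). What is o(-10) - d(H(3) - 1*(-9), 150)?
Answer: -124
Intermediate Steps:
H(V) = 16 + 4*V (H(V) = 32 - 4*(-3 + 2)*(V - 4) = 32 - (-4)*(-4 + V) = 32 - 4*(4 - V) = 32 + (-16 + 4*V) = 16 + 4*V)
d(P, Z) = 144
o(D) = -2*D
o(-10) - d(H(3) - 1*(-9), 150) = -2*(-10) - 1*144 = 20 - 144 = -124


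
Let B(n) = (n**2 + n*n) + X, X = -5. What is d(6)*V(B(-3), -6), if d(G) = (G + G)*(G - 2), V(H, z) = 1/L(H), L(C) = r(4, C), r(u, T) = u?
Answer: 12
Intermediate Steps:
L(C) = 4
B(n) = -5 + 2*n**2 (B(n) = (n**2 + n*n) - 5 = (n**2 + n**2) - 5 = 2*n**2 - 5 = -5 + 2*n**2)
V(H, z) = 1/4
d(G) = 2*G*(-2 + G) (d(G) = (2*G)*(-2 + G) = 2*G*(-2 + G))
d(6)*V(B(-3), -6) = (2*6*(-2 + 6))*(1/4) = (2*6*4)*(1/4) = 48*(1/4) = 12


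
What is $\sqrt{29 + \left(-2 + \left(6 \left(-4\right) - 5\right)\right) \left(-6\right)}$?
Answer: $\sqrt{215} \approx 14.663$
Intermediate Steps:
$\sqrt{29 + \left(-2 + \left(6 \left(-4\right) - 5\right)\right) \left(-6\right)} = \sqrt{29 + \left(-2 - 29\right) \left(-6\right)} = \sqrt{29 - -186} = \sqrt{29 + 186} = \sqrt{215}$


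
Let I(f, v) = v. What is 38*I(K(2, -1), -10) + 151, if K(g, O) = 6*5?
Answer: -229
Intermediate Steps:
K(g, O) = 30
38*I(K(2, -1), -10) + 151 = 38*(-10) + 151 = -380 + 151 = -229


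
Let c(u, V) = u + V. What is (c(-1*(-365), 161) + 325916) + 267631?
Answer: 594073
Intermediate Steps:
c(u, V) = V + u
(c(-1*(-365), 161) + 325916) + 267631 = ((161 - 1*(-365)) + 325916) + 267631 = ((161 + 365) + 325916) + 267631 = (526 + 325916) + 267631 = 326442 + 267631 = 594073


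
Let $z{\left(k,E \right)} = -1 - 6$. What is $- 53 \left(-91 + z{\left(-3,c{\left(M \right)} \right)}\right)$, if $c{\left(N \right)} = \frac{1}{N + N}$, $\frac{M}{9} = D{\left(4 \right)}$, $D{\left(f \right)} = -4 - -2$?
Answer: $5194$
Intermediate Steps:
$D{\left(f \right)} = -2$ ($D{\left(f \right)} = -4 + 2 = -2$)
$M = -18$ ($M = 9 \left(-2\right) = -18$)
$c{\left(N \right)} = \frac{1}{2 N}$
$z{\left(k,E \right)} = -7$ ($z{\left(k,E \right)} = -1 - 6 = -7$)
$- 53 \left(-91 + z{\left(-3,c{\left(M \right)} \right)}\right) = - 53 \left(-91 - 7\right) = \left(-53\right) \left(-98\right) = 5194$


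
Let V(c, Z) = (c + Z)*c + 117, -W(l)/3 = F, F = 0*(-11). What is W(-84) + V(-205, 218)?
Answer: -2548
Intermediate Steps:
F = 0
W(l) = 0 (W(l) = -3*0 = 0)
V(c, Z) = 117 + c*(Z + c) (V(c, Z) = (Z + c)*c + 117 = c*(Z + c) + 117 = 117 + c*(Z + c))
W(-84) + V(-205, 218) = 0 + (117 + (-205)**2 + 218*(-205)) = 0 + (117 + 42025 - 44690) = 0 - 2548 = -2548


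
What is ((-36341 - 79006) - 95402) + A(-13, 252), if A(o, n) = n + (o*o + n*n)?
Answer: -146824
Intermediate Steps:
A(o, n) = n + n² + o² (A(o, n) = n + (o² + n²) = n + (n² + o²) = n + n² + o²)
((-36341 - 79006) - 95402) + A(-13, 252) = ((-36341 - 79006) - 95402) + (252 + 252² + (-13)²) = (-115347 - 95402) + (252 + 63504 + 169) = -210749 + 63925 = -146824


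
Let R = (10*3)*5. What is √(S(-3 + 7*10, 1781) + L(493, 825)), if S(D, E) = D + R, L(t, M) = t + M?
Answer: √1535 ≈ 39.179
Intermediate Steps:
L(t, M) = M + t
R = 150 (R = 30*5 = 150)
S(D, E) = 150 + D (S(D, E) = D + 150 = 150 + D)
√(S(-3 + 7*10, 1781) + L(493, 825)) = √((150 + (-3 + 7*10)) + (825 + 493)) = √((150 + (-3 + 70)) + 1318) = √((150 + 67) + 1318) = √(217 + 1318) = √1535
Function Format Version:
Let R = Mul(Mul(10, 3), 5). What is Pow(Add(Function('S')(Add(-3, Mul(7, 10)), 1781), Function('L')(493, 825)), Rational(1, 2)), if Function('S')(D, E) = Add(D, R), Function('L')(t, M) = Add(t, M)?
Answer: Pow(1535, Rational(1, 2)) ≈ 39.179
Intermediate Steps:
Function('L')(t, M) = Add(M, t)
R = 150 (R = Mul(30, 5) = 150)
Function('S')(D, E) = Add(150, D) (Function('S')(D, E) = Add(D, 150) = Add(150, D))
Pow(Add(Function('S')(Add(-3, Mul(7, 10)), 1781), Function('L')(493, 825)), Rational(1, 2)) = Pow(Add(Add(150, Add(-3, Mul(7, 10))), Add(825, 493)), Rational(1, 2)) = Pow(Add(Add(150, Add(-3, 70)), 1318), Rational(1, 2)) = Pow(Add(Add(150, 67), 1318), Rational(1, 2)) = Pow(Add(217, 1318), Rational(1, 2)) = Pow(1535, Rational(1, 2))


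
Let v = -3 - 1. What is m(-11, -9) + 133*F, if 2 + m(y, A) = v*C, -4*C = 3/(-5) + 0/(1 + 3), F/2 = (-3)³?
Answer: -35923/5 ≈ -7184.6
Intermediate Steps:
v = -4
F = -54 (F = 2*(-3)³ = 2*(-27) = -54)
C = 3/20 (C = -(3/(-5) + 0/(1 + 3))/4 = -(3*(-⅕) + 0/4)/4 = -(-⅗ + 0*(¼))/4 = -(-⅗ + 0)/4 = -¼*(-⅗) = 3/20 ≈ 0.15000)
m(y, A) = -13/5 (m(y, A) = -2 - 4*3/20 = -2 - ⅗ = -13/5)
m(-11, -9) + 133*F = -13/5 + 133*(-54) = -13/5 - 7182 = -35923/5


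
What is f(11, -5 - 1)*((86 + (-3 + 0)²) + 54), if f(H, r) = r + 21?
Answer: 2235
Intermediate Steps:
f(H, r) = 21 + r
f(11, -5 - 1)*((86 + (-3 + 0)²) + 54) = (21 + (-5 - 1))*((86 + (-3 + 0)²) + 54) = (21 - 6)*((86 + (-3)²) + 54) = 15*((86 + 9) + 54) = 15*(95 + 54) = 15*149 = 2235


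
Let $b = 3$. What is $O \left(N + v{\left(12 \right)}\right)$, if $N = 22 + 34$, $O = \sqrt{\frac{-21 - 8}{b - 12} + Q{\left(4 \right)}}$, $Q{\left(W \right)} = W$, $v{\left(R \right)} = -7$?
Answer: $\frac{49 \sqrt{65}}{3} \approx 131.68$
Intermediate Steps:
$O = \frac{\sqrt{65}}{3}$ ($O = \sqrt{\frac{-21 - 8}{3 - 12} + 4} = \sqrt{- \frac{29}{-9} + 4} = \sqrt{\left(-29\right) \left(- \frac{1}{9}\right) + 4} = \sqrt{\frac{29}{9} + 4} = \sqrt{\frac{65}{9}} = \frac{\sqrt{65}}{3} \approx 2.6874$)
$N = 56$
$O \left(N + v{\left(12 \right)}\right) = \frac{\sqrt{65}}{3} \left(56 - 7\right) = \frac{\sqrt{65}}{3} \cdot 49 = \frac{49 \sqrt{65}}{3}$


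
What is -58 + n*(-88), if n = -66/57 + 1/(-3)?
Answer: 4174/57 ≈ 73.228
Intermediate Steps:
n = -85/57 (n = -66*1/57 + 1*(-⅓) = -22/19 - ⅓ = -85/57 ≈ -1.4912)
-58 + n*(-88) = -58 - 85/57*(-88) = -58 + 7480/57 = 4174/57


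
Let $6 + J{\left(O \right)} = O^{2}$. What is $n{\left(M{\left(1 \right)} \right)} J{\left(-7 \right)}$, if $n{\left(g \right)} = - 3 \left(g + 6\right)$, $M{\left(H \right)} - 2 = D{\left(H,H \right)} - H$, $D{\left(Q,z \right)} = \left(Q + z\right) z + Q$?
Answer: $-1290$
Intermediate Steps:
$J{\left(O \right)} = -6 + O^{2}$
$D{\left(Q,z \right)} = Q + z \left(Q + z\right)$ ($D{\left(Q,z \right)} = z \left(Q + z\right) + Q = Q + z \left(Q + z\right)$)
$M{\left(H \right)} = 2 + 2 H^{2}$ ($M{\left(H \right)} = 2 - \left(- H^{2} - H H\right) = 2 + \left(\left(H + H^{2} + H^{2}\right) - H\right) = 2 + \left(\left(H + 2 H^{2}\right) - H\right) = 2 + 2 H^{2}$)
$n{\left(g \right)} = -18 - 3 g$ ($n{\left(g \right)} = - 3 \left(6 + g\right) = -18 - 3 g$)
$n{\left(M{\left(1 \right)} \right)} J{\left(-7 \right)} = \left(-18 - 3 \left(2 + 2 \cdot 1^{2}\right)\right) \left(-6 + \left(-7\right)^{2}\right) = \left(-18 - 3 \left(2 + 2 \cdot 1\right)\right) \left(-6 + 49\right) = \left(-18 - 3 \left(2 + 2\right)\right) 43 = \left(-18 - 12\right) 43 = \left(-30\right) 43 = -1290$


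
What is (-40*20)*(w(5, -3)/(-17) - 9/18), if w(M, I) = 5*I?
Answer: -5200/17 ≈ -305.88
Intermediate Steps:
(-40*20)*(w(5, -3)/(-17) - 9/18) = (-40*20)*((5*(-3))/(-17) - 9/18) = -800*(-15*(-1/17) - 9*1/18) = -800*(15/17 - ½) = -800*13/34 = -5200/17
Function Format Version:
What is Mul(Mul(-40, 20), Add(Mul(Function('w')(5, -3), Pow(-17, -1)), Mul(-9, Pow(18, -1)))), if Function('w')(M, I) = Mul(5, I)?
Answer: Rational(-5200, 17) ≈ -305.88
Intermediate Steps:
Mul(Mul(-40, 20), Add(Mul(Function('w')(5, -3), Pow(-17, -1)), Mul(-9, Pow(18, -1)))) = Mul(Mul(-40, 20), Add(Mul(Mul(5, -3), Pow(-17, -1)), Mul(-9, Pow(18, -1)))) = Mul(-800, Add(Mul(-15, Rational(-1, 17)), Mul(-9, Rational(1, 18)))) = Mul(-800, Add(Rational(15, 17), Rational(-1, 2))) = Mul(-800, Rational(13, 34)) = Rational(-5200, 17)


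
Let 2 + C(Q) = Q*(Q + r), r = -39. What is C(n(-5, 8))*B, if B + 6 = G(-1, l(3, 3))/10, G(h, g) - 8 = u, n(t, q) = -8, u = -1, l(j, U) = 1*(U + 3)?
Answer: -9911/5 ≈ -1982.2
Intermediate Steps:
l(j, U) = 3 + U (l(j, U) = 1*(3 + U) = 3 + U)
G(h, g) = 7 (G(h, g) = 8 - 1 = 7)
C(Q) = -2 + Q*(-39 + Q) (C(Q) = -2 + Q*(Q - 39) = -2 + Q*(-39 + Q))
B = -53/10 (B = -6 + 7/10 = -53/10 ≈ -5.3000)
C(n(-5, 8))*B = (-2 + (-8)² - 39*(-8))*(-53/10) = (-2 + 64 + 312)*(-53/10) = 374*(-53/10) = -9911/5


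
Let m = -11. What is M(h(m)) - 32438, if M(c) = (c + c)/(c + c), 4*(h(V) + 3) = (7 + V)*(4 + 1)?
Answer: -32437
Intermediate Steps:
h(V) = 23/4 + 5*V/4 (h(V) = -3 + ((7 + V)*(4 + 1))/4 = -3 + ((7 + V)*5)/4 = -3 + (35 + 5*V)/4 = -3 + (35/4 + 5*V/4) = 23/4 + 5*V/4)
M(c) = 1 (M(c) = (2*c)/((2*c)) = (2*c)*(1/(2*c)) = 1)
M(h(m)) - 32438 = 1 - 32438 = -32437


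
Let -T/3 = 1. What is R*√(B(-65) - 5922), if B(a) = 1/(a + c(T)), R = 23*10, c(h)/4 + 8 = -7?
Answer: 46*I*√3701255/5 ≈ 17700.0*I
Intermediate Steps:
T = -3 (T = -3*1 = -3)
c(h) = -60 (c(h) = -32 + 4*(-7) = -32 - 28 = -60)
R = 230
B(a) = 1/(-60 + a) (B(a) = 1/(a - 60) = 1/(-60 + a))
R*√(B(-65) - 5922) = 230*√(1/(-60 - 65) - 5922) = 230*√(1/(-125) - 5922) = 230*√(-1/125 - 5922) = 230*√(-740251/125) = 230*(I*√3701255/25) = 46*I*√3701255/5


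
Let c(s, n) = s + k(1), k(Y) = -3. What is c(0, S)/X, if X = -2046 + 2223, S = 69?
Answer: -1/59 ≈ -0.016949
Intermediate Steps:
c(s, n) = -3 + s (c(s, n) = s - 3 = -3 + s)
X = 177
c(0, S)/X = (-3 + 0)/177 = -3*1/177 = -1/59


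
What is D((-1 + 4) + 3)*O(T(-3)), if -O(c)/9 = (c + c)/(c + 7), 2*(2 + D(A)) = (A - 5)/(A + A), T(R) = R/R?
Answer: 141/32 ≈ 4.4063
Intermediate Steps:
T(R) = 1
D(A) = -2 + (-5 + A)/(4*A) (D(A) = -2 + ((A - 5)/(A + A))/2 = -2 + ((-5 + A)/((2*A)))/2 = -2 + ((-5 + A)*(1/(2*A)))/2 = -2 + ((-5 + A)/(2*A))/2 = -2 + (-5 + A)/(4*A))
O(c) = -18*c/(7 + c) (O(c) = -9*(c + c)/(c + 7) = -9*2*c/(7 + c) = -18*c/(7 + c))
D((-1 + 4) + 3)*O(T(-3)) = ((-5 - 7*((-1 + 4) + 3))/(4*((-1 + 4) + 3)))*(-18*1/(7 + 1)) = ((-5 - 7*(3 + 3))/(4*(3 + 3)))*(-18*1/8) = ((¼)*(-5 - 7*6)/6)*(-18*1*⅛) = ((¼)*(⅙)*(-5 - 42))*(-9/4) = ((¼)*(⅙)*(-47))*(-9/4) = -47/24*(-9/4) = 141/32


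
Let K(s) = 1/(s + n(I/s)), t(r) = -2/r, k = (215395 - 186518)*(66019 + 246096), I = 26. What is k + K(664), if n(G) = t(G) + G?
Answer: 23844151196425291/2645545 ≈ 9.0129e+9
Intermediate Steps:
k = 9012944855 (k = 28877*312115 = 9012944855)
n(G) = G - 2/G (n(G) = -2/G + G = G - 2/G)
K(s) = 1/(26/s + 12*s/13) (K(s) = 1/(s + (26/s - 2*s/26)) = 1/(s + (26/s - s/13)) = 1/(26/s + 12*s/13))
k + K(664) = 9012944855 + (13/2)*664/(169 + 6*664²) = 9012944855 + (13/2)*664/(169 + 6*440896) = 9012944855 + (13/2)*664/(169 + 2645376) = 9012944855 + (13/2)*664/2645545 = 9012944855 + (13/2)*664*(1/2645545) = 9012944855 + 4316/2645545 = 23844151196425291/2645545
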